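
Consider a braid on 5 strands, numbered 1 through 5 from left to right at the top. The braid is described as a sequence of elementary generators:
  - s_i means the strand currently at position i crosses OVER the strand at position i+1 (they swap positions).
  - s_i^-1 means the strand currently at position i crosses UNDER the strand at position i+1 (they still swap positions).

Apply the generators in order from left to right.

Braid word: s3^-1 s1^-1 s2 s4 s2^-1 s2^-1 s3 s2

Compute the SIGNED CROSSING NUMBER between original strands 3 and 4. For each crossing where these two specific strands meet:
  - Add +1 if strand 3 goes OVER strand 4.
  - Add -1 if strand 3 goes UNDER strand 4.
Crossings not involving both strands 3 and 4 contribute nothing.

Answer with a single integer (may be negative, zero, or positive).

Answer: -1

Derivation:
Gen 1: 3 under 4. Both 3&4? yes. Contrib: -1. Sum: -1
Gen 2: crossing 1x2. Both 3&4? no. Sum: -1
Gen 3: crossing 1x4. Both 3&4? no. Sum: -1
Gen 4: crossing 3x5. Both 3&4? no. Sum: -1
Gen 5: crossing 4x1. Both 3&4? no. Sum: -1
Gen 6: crossing 1x4. Both 3&4? no. Sum: -1
Gen 7: crossing 1x5. Both 3&4? no. Sum: -1
Gen 8: crossing 4x5. Both 3&4? no. Sum: -1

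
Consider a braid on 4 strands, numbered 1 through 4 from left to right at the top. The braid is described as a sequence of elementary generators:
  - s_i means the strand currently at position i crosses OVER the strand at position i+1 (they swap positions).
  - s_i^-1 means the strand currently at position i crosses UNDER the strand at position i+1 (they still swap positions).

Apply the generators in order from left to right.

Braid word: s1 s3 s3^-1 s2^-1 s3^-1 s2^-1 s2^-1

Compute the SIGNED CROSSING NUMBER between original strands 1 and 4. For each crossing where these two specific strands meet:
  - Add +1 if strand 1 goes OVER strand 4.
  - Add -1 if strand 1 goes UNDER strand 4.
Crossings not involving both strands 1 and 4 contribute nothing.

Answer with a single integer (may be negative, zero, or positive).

Gen 1: crossing 1x2. Both 1&4? no. Sum: 0
Gen 2: crossing 3x4. Both 1&4? no. Sum: 0
Gen 3: crossing 4x3. Both 1&4? no. Sum: 0
Gen 4: crossing 1x3. Both 1&4? no. Sum: 0
Gen 5: 1 under 4. Both 1&4? yes. Contrib: -1. Sum: -1
Gen 6: crossing 3x4. Both 1&4? no. Sum: -1
Gen 7: crossing 4x3. Both 1&4? no. Sum: -1

Answer: -1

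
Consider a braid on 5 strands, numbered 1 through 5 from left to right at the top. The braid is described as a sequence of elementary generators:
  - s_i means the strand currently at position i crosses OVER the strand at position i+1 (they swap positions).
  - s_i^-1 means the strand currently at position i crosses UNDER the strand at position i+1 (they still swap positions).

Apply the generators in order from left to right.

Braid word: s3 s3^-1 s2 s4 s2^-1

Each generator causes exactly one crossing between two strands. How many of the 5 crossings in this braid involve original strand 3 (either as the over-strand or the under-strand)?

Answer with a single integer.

Gen 1: crossing 3x4. Involves strand 3? yes. Count so far: 1
Gen 2: crossing 4x3. Involves strand 3? yes. Count so far: 2
Gen 3: crossing 2x3. Involves strand 3? yes. Count so far: 3
Gen 4: crossing 4x5. Involves strand 3? no. Count so far: 3
Gen 5: crossing 3x2. Involves strand 3? yes. Count so far: 4

Answer: 4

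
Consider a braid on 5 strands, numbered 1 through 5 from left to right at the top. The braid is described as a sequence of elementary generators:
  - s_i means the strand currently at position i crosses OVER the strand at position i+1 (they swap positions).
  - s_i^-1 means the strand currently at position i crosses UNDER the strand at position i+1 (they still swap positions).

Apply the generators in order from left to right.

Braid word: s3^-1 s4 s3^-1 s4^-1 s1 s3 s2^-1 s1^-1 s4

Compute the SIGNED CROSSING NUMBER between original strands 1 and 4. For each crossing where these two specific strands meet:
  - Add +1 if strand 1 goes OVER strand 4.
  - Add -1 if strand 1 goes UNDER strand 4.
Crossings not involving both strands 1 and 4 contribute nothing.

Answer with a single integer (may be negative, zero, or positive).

Answer: 0

Derivation:
Gen 1: crossing 3x4. Both 1&4? no. Sum: 0
Gen 2: crossing 3x5. Both 1&4? no. Sum: 0
Gen 3: crossing 4x5. Both 1&4? no. Sum: 0
Gen 4: crossing 4x3. Both 1&4? no. Sum: 0
Gen 5: crossing 1x2. Both 1&4? no. Sum: 0
Gen 6: crossing 5x3. Both 1&4? no. Sum: 0
Gen 7: crossing 1x3. Both 1&4? no. Sum: 0
Gen 8: crossing 2x3. Both 1&4? no. Sum: 0
Gen 9: crossing 5x4. Both 1&4? no. Sum: 0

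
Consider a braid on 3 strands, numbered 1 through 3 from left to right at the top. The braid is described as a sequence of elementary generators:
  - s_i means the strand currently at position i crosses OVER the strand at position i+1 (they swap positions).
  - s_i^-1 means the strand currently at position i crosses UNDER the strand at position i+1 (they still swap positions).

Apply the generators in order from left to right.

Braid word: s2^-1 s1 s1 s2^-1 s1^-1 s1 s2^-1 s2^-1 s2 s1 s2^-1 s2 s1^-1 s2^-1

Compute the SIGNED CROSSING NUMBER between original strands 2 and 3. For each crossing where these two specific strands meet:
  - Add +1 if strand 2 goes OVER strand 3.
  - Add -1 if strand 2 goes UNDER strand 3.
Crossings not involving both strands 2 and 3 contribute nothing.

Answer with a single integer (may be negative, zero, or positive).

Gen 1: 2 under 3. Both 2&3? yes. Contrib: -1. Sum: -1
Gen 2: crossing 1x3. Both 2&3? no. Sum: -1
Gen 3: crossing 3x1. Both 2&3? no. Sum: -1
Gen 4: 3 under 2. Both 2&3? yes. Contrib: +1. Sum: 0
Gen 5: crossing 1x2. Both 2&3? no. Sum: 0
Gen 6: crossing 2x1. Both 2&3? no. Sum: 0
Gen 7: 2 under 3. Both 2&3? yes. Contrib: -1. Sum: -1
Gen 8: 3 under 2. Both 2&3? yes. Contrib: +1. Sum: 0
Gen 9: 2 over 3. Both 2&3? yes. Contrib: +1. Sum: 1
Gen 10: crossing 1x3. Both 2&3? no. Sum: 1
Gen 11: crossing 1x2. Both 2&3? no. Sum: 1
Gen 12: crossing 2x1. Both 2&3? no. Sum: 1
Gen 13: crossing 3x1. Both 2&3? no. Sum: 1
Gen 14: 3 under 2. Both 2&3? yes. Contrib: +1. Sum: 2

Answer: 2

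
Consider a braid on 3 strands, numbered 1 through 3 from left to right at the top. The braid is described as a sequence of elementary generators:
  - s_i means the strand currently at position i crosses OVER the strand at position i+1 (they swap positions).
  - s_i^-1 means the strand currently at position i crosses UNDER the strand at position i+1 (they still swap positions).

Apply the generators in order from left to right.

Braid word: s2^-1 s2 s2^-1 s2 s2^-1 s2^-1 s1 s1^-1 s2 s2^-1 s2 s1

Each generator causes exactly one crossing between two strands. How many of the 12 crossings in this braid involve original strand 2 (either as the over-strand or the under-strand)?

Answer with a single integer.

Gen 1: crossing 2x3. Involves strand 2? yes. Count so far: 1
Gen 2: crossing 3x2. Involves strand 2? yes. Count so far: 2
Gen 3: crossing 2x3. Involves strand 2? yes. Count so far: 3
Gen 4: crossing 3x2. Involves strand 2? yes. Count so far: 4
Gen 5: crossing 2x3. Involves strand 2? yes. Count so far: 5
Gen 6: crossing 3x2. Involves strand 2? yes. Count so far: 6
Gen 7: crossing 1x2. Involves strand 2? yes. Count so far: 7
Gen 8: crossing 2x1. Involves strand 2? yes. Count so far: 8
Gen 9: crossing 2x3. Involves strand 2? yes. Count so far: 9
Gen 10: crossing 3x2. Involves strand 2? yes. Count so far: 10
Gen 11: crossing 2x3. Involves strand 2? yes. Count so far: 11
Gen 12: crossing 1x3. Involves strand 2? no. Count so far: 11

Answer: 11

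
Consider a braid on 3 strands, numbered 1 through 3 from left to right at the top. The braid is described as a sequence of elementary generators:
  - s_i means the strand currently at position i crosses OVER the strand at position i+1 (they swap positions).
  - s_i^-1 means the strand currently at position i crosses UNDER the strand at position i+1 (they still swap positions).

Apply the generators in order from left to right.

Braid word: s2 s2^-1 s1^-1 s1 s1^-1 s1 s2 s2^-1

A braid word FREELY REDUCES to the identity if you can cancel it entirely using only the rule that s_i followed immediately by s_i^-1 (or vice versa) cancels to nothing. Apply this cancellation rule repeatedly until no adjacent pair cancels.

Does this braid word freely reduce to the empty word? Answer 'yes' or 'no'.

Gen 1 (s2): push. Stack: [s2]
Gen 2 (s2^-1): cancels prior s2. Stack: []
Gen 3 (s1^-1): push. Stack: [s1^-1]
Gen 4 (s1): cancels prior s1^-1. Stack: []
Gen 5 (s1^-1): push. Stack: [s1^-1]
Gen 6 (s1): cancels prior s1^-1. Stack: []
Gen 7 (s2): push. Stack: [s2]
Gen 8 (s2^-1): cancels prior s2. Stack: []
Reduced word: (empty)

Answer: yes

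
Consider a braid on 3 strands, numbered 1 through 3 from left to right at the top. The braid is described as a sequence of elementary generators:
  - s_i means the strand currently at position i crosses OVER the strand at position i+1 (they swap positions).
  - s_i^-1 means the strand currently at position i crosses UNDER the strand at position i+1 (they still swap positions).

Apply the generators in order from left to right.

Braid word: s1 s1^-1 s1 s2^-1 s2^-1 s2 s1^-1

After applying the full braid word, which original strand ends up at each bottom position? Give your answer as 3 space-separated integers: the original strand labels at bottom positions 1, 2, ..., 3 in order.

Answer: 3 2 1

Derivation:
Gen 1 (s1): strand 1 crosses over strand 2. Perm now: [2 1 3]
Gen 2 (s1^-1): strand 2 crosses under strand 1. Perm now: [1 2 3]
Gen 3 (s1): strand 1 crosses over strand 2. Perm now: [2 1 3]
Gen 4 (s2^-1): strand 1 crosses under strand 3. Perm now: [2 3 1]
Gen 5 (s2^-1): strand 3 crosses under strand 1. Perm now: [2 1 3]
Gen 6 (s2): strand 1 crosses over strand 3. Perm now: [2 3 1]
Gen 7 (s1^-1): strand 2 crosses under strand 3. Perm now: [3 2 1]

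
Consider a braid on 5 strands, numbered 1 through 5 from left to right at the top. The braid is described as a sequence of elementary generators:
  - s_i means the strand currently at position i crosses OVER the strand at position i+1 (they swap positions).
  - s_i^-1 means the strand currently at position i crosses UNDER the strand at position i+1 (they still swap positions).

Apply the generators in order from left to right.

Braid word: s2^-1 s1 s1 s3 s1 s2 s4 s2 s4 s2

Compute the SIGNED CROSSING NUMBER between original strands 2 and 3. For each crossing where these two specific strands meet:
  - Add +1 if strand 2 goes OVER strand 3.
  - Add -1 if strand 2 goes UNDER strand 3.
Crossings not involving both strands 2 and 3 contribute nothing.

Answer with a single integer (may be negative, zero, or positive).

Gen 1: 2 under 3. Both 2&3? yes. Contrib: -1. Sum: -1
Gen 2: crossing 1x3. Both 2&3? no. Sum: -1
Gen 3: crossing 3x1. Both 2&3? no. Sum: -1
Gen 4: crossing 2x4. Both 2&3? no. Sum: -1
Gen 5: crossing 1x3. Both 2&3? no. Sum: -1
Gen 6: crossing 1x4. Both 2&3? no. Sum: -1
Gen 7: crossing 2x5. Both 2&3? no. Sum: -1
Gen 8: crossing 4x1. Both 2&3? no. Sum: -1
Gen 9: crossing 5x2. Both 2&3? no. Sum: -1
Gen 10: crossing 1x4. Both 2&3? no. Sum: -1

Answer: -1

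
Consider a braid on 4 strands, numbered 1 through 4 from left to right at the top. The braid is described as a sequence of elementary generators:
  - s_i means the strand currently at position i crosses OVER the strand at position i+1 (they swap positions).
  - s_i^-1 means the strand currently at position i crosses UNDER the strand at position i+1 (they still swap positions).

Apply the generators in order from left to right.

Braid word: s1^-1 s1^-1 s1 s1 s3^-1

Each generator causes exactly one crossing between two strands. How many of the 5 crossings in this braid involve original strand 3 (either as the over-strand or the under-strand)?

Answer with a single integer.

Gen 1: crossing 1x2. Involves strand 3? no. Count so far: 0
Gen 2: crossing 2x1. Involves strand 3? no. Count so far: 0
Gen 3: crossing 1x2. Involves strand 3? no. Count so far: 0
Gen 4: crossing 2x1. Involves strand 3? no. Count so far: 0
Gen 5: crossing 3x4. Involves strand 3? yes. Count so far: 1

Answer: 1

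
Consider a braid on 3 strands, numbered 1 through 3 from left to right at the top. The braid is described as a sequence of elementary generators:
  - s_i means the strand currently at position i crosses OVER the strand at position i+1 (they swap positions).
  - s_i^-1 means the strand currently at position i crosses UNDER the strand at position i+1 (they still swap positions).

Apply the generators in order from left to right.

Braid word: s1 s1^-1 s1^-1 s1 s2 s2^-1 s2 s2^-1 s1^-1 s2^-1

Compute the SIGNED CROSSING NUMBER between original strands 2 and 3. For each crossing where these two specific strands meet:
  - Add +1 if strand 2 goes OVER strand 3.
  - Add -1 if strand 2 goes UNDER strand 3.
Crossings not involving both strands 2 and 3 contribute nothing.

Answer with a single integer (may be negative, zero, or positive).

Answer: 4

Derivation:
Gen 1: crossing 1x2. Both 2&3? no. Sum: 0
Gen 2: crossing 2x1. Both 2&3? no. Sum: 0
Gen 3: crossing 1x2. Both 2&3? no. Sum: 0
Gen 4: crossing 2x1. Both 2&3? no. Sum: 0
Gen 5: 2 over 3. Both 2&3? yes. Contrib: +1. Sum: 1
Gen 6: 3 under 2. Both 2&3? yes. Contrib: +1. Sum: 2
Gen 7: 2 over 3. Both 2&3? yes. Contrib: +1. Sum: 3
Gen 8: 3 under 2. Both 2&3? yes. Contrib: +1. Sum: 4
Gen 9: crossing 1x2. Both 2&3? no. Sum: 4
Gen 10: crossing 1x3. Both 2&3? no. Sum: 4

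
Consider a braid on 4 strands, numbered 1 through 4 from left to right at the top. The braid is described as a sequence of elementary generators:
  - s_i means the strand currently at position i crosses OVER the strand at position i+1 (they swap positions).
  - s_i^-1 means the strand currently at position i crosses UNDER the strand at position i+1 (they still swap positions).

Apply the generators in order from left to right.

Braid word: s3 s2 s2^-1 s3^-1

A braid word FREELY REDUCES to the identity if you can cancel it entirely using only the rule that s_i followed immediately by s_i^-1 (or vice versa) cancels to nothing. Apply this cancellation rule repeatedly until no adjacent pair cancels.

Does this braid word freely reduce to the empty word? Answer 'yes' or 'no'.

Answer: yes

Derivation:
Gen 1 (s3): push. Stack: [s3]
Gen 2 (s2): push. Stack: [s3 s2]
Gen 3 (s2^-1): cancels prior s2. Stack: [s3]
Gen 4 (s3^-1): cancels prior s3. Stack: []
Reduced word: (empty)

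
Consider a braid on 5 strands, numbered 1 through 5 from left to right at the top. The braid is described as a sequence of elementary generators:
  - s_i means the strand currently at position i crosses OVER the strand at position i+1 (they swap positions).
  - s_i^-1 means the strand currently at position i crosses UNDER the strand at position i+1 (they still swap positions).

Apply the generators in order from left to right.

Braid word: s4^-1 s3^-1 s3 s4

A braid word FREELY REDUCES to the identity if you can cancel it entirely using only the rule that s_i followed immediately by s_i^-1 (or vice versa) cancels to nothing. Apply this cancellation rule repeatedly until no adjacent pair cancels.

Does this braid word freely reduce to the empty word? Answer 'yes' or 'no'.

Gen 1 (s4^-1): push. Stack: [s4^-1]
Gen 2 (s3^-1): push. Stack: [s4^-1 s3^-1]
Gen 3 (s3): cancels prior s3^-1. Stack: [s4^-1]
Gen 4 (s4): cancels prior s4^-1. Stack: []
Reduced word: (empty)

Answer: yes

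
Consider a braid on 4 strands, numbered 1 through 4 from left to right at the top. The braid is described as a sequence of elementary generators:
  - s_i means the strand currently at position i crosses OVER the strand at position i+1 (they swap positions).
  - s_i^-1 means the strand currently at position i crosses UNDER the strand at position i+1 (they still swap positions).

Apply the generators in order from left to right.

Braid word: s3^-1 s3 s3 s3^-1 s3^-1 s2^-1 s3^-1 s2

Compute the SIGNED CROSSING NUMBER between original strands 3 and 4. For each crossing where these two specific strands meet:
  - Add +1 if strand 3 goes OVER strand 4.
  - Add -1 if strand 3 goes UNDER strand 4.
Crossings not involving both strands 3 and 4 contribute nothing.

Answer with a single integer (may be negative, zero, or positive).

Answer: -2

Derivation:
Gen 1: 3 under 4. Both 3&4? yes. Contrib: -1. Sum: -1
Gen 2: 4 over 3. Both 3&4? yes. Contrib: -1. Sum: -2
Gen 3: 3 over 4. Both 3&4? yes. Contrib: +1. Sum: -1
Gen 4: 4 under 3. Both 3&4? yes. Contrib: +1. Sum: 0
Gen 5: 3 under 4. Both 3&4? yes. Contrib: -1. Sum: -1
Gen 6: crossing 2x4. Both 3&4? no. Sum: -1
Gen 7: crossing 2x3. Both 3&4? no. Sum: -1
Gen 8: 4 over 3. Both 3&4? yes. Contrib: -1. Sum: -2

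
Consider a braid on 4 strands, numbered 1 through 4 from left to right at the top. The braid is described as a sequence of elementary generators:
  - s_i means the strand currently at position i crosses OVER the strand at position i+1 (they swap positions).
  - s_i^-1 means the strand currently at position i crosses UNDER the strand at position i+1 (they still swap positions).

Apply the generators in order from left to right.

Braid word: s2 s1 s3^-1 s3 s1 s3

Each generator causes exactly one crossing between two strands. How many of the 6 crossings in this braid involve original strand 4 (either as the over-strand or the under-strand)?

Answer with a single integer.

Gen 1: crossing 2x3. Involves strand 4? no. Count so far: 0
Gen 2: crossing 1x3. Involves strand 4? no. Count so far: 0
Gen 3: crossing 2x4. Involves strand 4? yes. Count so far: 1
Gen 4: crossing 4x2. Involves strand 4? yes. Count so far: 2
Gen 5: crossing 3x1. Involves strand 4? no. Count so far: 2
Gen 6: crossing 2x4. Involves strand 4? yes. Count so far: 3

Answer: 3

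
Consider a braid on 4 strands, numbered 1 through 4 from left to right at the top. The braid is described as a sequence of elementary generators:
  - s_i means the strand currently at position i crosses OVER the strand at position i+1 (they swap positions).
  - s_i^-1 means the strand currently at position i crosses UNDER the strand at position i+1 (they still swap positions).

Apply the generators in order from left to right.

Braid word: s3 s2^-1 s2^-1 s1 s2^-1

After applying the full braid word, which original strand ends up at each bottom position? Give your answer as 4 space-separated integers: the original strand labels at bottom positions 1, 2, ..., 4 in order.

Gen 1 (s3): strand 3 crosses over strand 4. Perm now: [1 2 4 3]
Gen 2 (s2^-1): strand 2 crosses under strand 4. Perm now: [1 4 2 3]
Gen 3 (s2^-1): strand 4 crosses under strand 2. Perm now: [1 2 4 3]
Gen 4 (s1): strand 1 crosses over strand 2. Perm now: [2 1 4 3]
Gen 5 (s2^-1): strand 1 crosses under strand 4. Perm now: [2 4 1 3]

Answer: 2 4 1 3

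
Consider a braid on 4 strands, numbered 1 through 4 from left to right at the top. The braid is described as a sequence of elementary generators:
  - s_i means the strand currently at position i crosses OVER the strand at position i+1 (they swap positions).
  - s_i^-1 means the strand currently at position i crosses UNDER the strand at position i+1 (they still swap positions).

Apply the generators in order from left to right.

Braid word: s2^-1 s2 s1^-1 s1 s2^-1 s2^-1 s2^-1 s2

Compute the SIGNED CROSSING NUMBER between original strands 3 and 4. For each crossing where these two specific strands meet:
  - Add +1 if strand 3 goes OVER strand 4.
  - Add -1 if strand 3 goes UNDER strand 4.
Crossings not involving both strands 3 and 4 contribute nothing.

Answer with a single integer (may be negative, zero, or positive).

Answer: 0

Derivation:
Gen 1: crossing 2x3. Both 3&4? no. Sum: 0
Gen 2: crossing 3x2. Both 3&4? no. Sum: 0
Gen 3: crossing 1x2. Both 3&4? no. Sum: 0
Gen 4: crossing 2x1. Both 3&4? no. Sum: 0
Gen 5: crossing 2x3. Both 3&4? no. Sum: 0
Gen 6: crossing 3x2. Both 3&4? no. Sum: 0
Gen 7: crossing 2x3. Both 3&4? no. Sum: 0
Gen 8: crossing 3x2. Both 3&4? no. Sum: 0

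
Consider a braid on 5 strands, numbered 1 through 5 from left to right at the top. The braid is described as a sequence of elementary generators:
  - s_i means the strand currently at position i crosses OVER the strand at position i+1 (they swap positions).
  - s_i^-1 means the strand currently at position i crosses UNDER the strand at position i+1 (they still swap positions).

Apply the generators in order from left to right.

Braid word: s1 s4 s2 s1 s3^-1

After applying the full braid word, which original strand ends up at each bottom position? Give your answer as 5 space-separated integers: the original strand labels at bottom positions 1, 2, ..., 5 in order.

Answer: 3 2 5 1 4

Derivation:
Gen 1 (s1): strand 1 crosses over strand 2. Perm now: [2 1 3 4 5]
Gen 2 (s4): strand 4 crosses over strand 5. Perm now: [2 1 3 5 4]
Gen 3 (s2): strand 1 crosses over strand 3. Perm now: [2 3 1 5 4]
Gen 4 (s1): strand 2 crosses over strand 3. Perm now: [3 2 1 5 4]
Gen 5 (s3^-1): strand 1 crosses under strand 5. Perm now: [3 2 5 1 4]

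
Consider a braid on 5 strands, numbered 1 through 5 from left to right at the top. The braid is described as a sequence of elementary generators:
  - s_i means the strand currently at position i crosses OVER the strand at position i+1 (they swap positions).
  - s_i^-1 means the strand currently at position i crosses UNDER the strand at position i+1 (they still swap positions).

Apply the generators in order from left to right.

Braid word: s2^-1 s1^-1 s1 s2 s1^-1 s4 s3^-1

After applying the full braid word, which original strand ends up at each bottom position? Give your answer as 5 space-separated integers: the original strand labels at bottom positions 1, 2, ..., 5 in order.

Gen 1 (s2^-1): strand 2 crosses under strand 3. Perm now: [1 3 2 4 5]
Gen 2 (s1^-1): strand 1 crosses under strand 3. Perm now: [3 1 2 4 5]
Gen 3 (s1): strand 3 crosses over strand 1. Perm now: [1 3 2 4 5]
Gen 4 (s2): strand 3 crosses over strand 2. Perm now: [1 2 3 4 5]
Gen 5 (s1^-1): strand 1 crosses under strand 2. Perm now: [2 1 3 4 5]
Gen 6 (s4): strand 4 crosses over strand 5. Perm now: [2 1 3 5 4]
Gen 7 (s3^-1): strand 3 crosses under strand 5. Perm now: [2 1 5 3 4]

Answer: 2 1 5 3 4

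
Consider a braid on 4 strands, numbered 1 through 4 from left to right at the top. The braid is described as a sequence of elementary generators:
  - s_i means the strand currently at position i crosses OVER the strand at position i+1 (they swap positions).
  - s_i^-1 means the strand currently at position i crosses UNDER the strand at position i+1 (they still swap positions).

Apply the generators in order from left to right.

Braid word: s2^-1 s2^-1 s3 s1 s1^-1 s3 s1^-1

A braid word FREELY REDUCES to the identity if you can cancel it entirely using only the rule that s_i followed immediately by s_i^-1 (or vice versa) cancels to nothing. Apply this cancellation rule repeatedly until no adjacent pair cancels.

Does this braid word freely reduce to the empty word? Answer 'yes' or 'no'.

Gen 1 (s2^-1): push. Stack: [s2^-1]
Gen 2 (s2^-1): push. Stack: [s2^-1 s2^-1]
Gen 3 (s3): push. Stack: [s2^-1 s2^-1 s3]
Gen 4 (s1): push. Stack: [s2^-1 s2^-1 s3 s1]
Gen 5 (s1^-1): cancels prior s1. Stack: [s2^-1 s2^-1 s3]
Gen 6 (s3): push. Stack: [s2^-1 s2^-1 s3 s3]
Gen 7 (s1^-1): push. Stack: [s2^-1 s2^-1 s3 s3 s1^-1]
Reduced word: s2^-1 s2^-1 s3 s3 s1^-1

Answer: no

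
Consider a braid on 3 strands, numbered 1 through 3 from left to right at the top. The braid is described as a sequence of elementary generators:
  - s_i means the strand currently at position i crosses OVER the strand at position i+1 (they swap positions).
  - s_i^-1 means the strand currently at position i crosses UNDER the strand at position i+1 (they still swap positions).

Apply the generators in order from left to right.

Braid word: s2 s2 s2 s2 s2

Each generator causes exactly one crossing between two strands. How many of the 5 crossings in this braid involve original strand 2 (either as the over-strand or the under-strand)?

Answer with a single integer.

Gen 1: crossing 2x3. Involves strand 2? yes. Count so far: 1
Gen 2: crossing 3x2. Involves strand 2? yes. Count so far: 2
Gen 3: crossing 2x3. Involves strand 2? yes. Count so far: 3
Gen 4: crossing 3x2. Involves strand 2? yes. Count so far: 4
Gen 5: crossing 2x3. Involves strand 2? yes. Count so far: 5

Answer: 5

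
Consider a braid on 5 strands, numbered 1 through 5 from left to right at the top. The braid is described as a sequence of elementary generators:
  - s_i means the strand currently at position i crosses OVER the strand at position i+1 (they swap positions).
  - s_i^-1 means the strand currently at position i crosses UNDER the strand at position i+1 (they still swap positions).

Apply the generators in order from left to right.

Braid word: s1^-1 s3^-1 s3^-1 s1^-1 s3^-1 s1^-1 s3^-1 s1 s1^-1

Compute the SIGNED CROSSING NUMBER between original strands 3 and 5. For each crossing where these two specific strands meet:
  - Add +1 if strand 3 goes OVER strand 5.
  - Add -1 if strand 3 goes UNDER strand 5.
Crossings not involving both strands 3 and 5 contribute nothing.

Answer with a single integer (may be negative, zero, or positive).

Gen 1: crossing 1x2. Both 3&5? no. Sum: 0
Gen 2: crossing 3x4. Both 3&5? no. Sum: 0
Gen 3: crossing 4x3. Both 3&5? no. Sum: 0
Gen 4: crossing 2x1. Both 3&5? no. Sum: 0
Gen 5: crossing 3x4. Both 3&5? no. Sum: 0
Gen 6: crossing 1x2. Both 3&5? no. Sum: 0
Gen 7: crossing 4x3. Both 3&5? no. Sum: 0
Gen 8: crossing 2x1. Both 3&5? no. Sum: 0
Gen 9: crossing 1x2. Both 3&5? no. Sum: 0

Answer: 0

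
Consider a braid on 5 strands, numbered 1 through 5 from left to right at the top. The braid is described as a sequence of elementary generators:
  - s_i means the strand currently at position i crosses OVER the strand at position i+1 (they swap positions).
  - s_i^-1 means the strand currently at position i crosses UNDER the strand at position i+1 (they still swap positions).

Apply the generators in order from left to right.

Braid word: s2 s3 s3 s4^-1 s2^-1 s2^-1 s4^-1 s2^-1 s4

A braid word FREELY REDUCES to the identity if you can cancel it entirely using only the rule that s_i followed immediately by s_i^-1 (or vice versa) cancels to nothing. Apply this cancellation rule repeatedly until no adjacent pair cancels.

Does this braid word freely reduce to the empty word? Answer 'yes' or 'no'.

Answer: no

Derivation:
Gen 1 (s2): push. Stack: [s2]
Gen 2 (s3): push. Stack: [s2 s3]
Gen 3 (s3): push. Stack: [s2 s3 s3]
Gen 4 (s4^-1): push. Stack: [s2 s3 s3 s4^-1]
Gen 5 (s2^-1): push. Stack: [s2 s3 s3 s4^-1 s2^-1]
Gen 6 (s2^-1): push. Stack: [s2 s3 s3 s4^-1 s2^-1 s2^-1]
Gen 7 (s4^-1): push. Stack: [s2 s3 s3 s4^-1 s2^-1 s2^-1 s4^-1]
Gen 8 (s2^-1): push. Stack: [s2 s3 s3 s4^-1 s2^-1 s2^-1 s4^-1 s2^-1]
Gen 9 (s4): push. Stack: [s2 s3 s3 s4^-1 s2^-1 s2^-1 s4^-1 s2^-1 s4]
Reduced word: s2 s3 s3 s4^-1 s2^-1 s2^-1 s4^-1 s2^-1 s4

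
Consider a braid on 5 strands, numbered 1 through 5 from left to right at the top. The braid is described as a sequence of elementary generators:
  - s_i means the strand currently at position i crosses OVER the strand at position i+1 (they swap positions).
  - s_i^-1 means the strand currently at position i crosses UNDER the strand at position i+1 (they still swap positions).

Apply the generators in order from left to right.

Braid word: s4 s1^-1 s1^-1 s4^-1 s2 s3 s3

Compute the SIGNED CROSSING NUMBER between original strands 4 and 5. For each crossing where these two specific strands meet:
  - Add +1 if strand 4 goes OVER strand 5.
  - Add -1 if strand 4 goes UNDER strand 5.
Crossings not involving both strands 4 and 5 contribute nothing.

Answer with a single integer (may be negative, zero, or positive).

Answer: 2

Derivation:
Gen 1: 4 over 5. Both 4&5? yes. Contrib: +1. Sum: 1
Gen 2: crossing 1x2. Both 4&5? no. Sum: 1
Gen 3: crossing 2x1. Both 4&5? no. Sum: 1
Gen 4: 5 under 4. Both 4&5? yes. Contrib: +1. Sum: 2
Gen 5: crossing 2x3. Both 4&5? no. Sum: 2
Gen 6: crossing 2x4. Both 4&5? no. Sum: 2
Gen 7: crossing 4x2. Both 4&5? no. Sum: 2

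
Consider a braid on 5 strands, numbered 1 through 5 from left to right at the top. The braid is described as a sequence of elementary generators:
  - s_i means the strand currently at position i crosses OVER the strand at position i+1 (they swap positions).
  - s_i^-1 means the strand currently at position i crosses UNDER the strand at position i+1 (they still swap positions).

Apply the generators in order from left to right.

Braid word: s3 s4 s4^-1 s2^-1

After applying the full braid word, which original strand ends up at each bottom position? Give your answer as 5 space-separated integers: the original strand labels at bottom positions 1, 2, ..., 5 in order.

Answer: 1 4 2 3 5

Derivation:
Gen 1 (s3): strand 3 crosses over strand 4. Perm now: [1 2 4 3 5]
Gen 2 (s4): strand 3 crosses over strand 5. Perm now: [1 2 4 5 3]
Gen 3 (s4^-1): strand 5 crosses under strand 3. Perm now: [1 2 4 3 5]
Gen 4 (s2^-1): strand 2 crosses under strand 4. Perm now: [1 4 2 3 5]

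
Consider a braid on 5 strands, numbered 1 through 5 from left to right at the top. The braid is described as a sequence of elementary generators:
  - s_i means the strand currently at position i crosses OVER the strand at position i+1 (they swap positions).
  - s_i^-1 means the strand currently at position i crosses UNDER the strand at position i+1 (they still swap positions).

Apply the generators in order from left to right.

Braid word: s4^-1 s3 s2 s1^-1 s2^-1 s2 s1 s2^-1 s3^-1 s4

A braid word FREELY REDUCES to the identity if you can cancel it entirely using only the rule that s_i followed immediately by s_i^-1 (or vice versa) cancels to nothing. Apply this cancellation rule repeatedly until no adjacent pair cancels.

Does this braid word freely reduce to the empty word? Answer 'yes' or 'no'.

Gen 1 (s4^-1): push. Stack: [s4^-1]
Gen 2 (s3): push. Stack: [s4^-1 s3]
Gen 3 (s2): push. Stack: [s4^-1 s3 s2]
Gen 4 (s1^-1): push. Stack: [s4^-1 s3 s2 s1^-1]
Gen 5 (s2^-1): push. Stack: [s4^-1 s3 s2 s1^-1 s2^-1]
Gen 6 (s2): cancels prior s2^-1. Stack: [s4^-1 s3 s2 s1^-1]
Gen 7 (s1): cancels prior s1^-1. Stack: [s4^-1 s3 s2]
Gen 8 (s2^-1): cancels prior s2. Stack: [s4^-1 s3]
Gen 9 (s3^-1): cancels prior s3. Stack: [s4^-1]
Gen 10 (s4): cancels prior s4^-1. Stack: []
Reduced word: (empty)

Answer: yes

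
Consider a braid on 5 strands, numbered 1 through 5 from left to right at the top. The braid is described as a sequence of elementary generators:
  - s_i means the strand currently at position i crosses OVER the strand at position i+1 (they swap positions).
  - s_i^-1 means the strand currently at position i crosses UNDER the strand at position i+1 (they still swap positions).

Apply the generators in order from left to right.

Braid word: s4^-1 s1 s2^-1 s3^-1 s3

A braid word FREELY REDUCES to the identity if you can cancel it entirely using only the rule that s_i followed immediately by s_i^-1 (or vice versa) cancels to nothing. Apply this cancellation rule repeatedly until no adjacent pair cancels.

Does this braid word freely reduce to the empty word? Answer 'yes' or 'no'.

Answer: no

Derivation:
Gen 1 (s4^-1): push. Stack: [s4^-1]
Gen 2 (s1): push. Stack: [s4^-1 s1]
Gen 3 (s2^-1): push. Stack: [s4^-1 s1 s2^-1]
Gen 4 (s3^-1): push. Stack: [s4^-1 s1 s2^-1 s3^-1]
Gen 5 (s3): cancels prior s3^-1. Stack: [s4^-1 s1 s2^-1]
Reduced word: s4^-1 s1 s2^-1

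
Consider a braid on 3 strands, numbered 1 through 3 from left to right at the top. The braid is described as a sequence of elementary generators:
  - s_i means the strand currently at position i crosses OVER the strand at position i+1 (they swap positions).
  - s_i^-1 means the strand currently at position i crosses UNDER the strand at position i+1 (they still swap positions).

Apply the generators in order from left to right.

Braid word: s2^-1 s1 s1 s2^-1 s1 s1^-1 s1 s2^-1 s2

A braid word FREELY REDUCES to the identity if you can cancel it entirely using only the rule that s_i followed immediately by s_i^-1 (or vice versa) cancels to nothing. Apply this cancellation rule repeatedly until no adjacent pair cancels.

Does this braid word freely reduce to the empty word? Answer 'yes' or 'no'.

Answer: no

Derivation:
Gen 1 (s2^-1): push. Stack: [s2^-1]
Gen 2 (s1): push. Stack: [s2^-1 s1]
Gen 3 (s1): push. Stack: [s2^-1 s1 s1]
Gen 4 (s2^-1): push. Stack: [s2^-1 s1 s1 s2^-1]
Gen 5 (s1): push. Stack: [s2^-1 s1 s1 s2^-1 s1]
Gen 6 (s1^-1): cancels prior s1. Stack: [s2^-1 s1 s1 s2^-1]
Gen 7 (s1): push. Stack: [s2^-1 s1 s1 s2^-1 s1]
Gen 8 (s2^-1): push. Stack: [s2^-1 s1 s1 s2^-1 s1 s2^-1]
Gen 9 (s2): cancels prior s2^-1. Stack: [s2^-1 s1 s1 s2^-1 s1]
Reduced word: s2^-1 s1 s1 s2^-1 s1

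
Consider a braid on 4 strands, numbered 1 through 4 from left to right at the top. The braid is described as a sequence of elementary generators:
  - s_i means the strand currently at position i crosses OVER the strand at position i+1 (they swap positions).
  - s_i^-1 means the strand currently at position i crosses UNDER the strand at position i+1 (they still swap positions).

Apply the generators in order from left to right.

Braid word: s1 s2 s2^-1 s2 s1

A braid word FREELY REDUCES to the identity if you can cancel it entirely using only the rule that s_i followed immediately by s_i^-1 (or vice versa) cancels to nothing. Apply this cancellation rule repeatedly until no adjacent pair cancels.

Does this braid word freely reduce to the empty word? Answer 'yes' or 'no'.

Answer: no

Derivation:
Gen 1 (s1): push. Stack: [s1]
Gen 2 (s2): push. Stack: [s1 s2]
Gen 3 (s2^-1): cancels prior s2. Stack: [s1]
Gen 4 (s2): push. Stack: [s1 s2]
Gen 5 (s1): push. Stack: [s1 s2 s1]
Reduced word: s1 s2 s1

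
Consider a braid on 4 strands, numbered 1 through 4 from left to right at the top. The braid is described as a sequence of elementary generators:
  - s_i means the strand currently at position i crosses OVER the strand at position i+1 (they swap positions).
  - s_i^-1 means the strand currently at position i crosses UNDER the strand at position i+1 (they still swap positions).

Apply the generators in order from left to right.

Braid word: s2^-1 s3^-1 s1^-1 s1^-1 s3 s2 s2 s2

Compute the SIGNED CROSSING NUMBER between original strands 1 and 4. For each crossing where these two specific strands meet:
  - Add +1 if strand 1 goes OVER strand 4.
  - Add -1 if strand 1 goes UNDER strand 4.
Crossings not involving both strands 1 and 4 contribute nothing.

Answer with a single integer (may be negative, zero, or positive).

Gen 1: crossing 2x3. Both 1&4? no. Sum: 0
Gen 2: crossing 2x4. Both 1&4? no. Sum: 0
Gen 3: crossing 1x3. Both 1&4? no. Sum: 0
Gen 4: crossing 3x1. Both 1&4? no. Sum: 0
Gen 5: crossing 4x2. Both 1&4? no. Sum: 0
Gen 6: crossing 3x2. Both 1&4? no. Sum: 0
Gen 7: crossing 2x3. Both 1&4? no. Sum: 0
Gen 8: crossing 3x2. Both 1&4? no. Sum: 0

Answer: 0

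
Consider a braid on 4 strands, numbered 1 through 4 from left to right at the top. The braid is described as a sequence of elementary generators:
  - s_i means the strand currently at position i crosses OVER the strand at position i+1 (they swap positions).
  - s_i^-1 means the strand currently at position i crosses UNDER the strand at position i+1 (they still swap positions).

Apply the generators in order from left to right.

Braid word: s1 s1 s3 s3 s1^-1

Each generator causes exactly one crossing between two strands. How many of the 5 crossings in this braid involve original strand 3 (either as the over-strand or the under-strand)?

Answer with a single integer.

Answer: 2

Derivation:
Gen 1: crossing 1x2. Involves strand 3? no. Count so far: 0
Gen 2: crossing 2x1. Involves strand 3? no. Count so far: 0
Gen 3: crossing 3x4. Involves strand 3? yes. Count so far: 1
Gen 4: crossing 4x3. Involves strand 3? yes. Count so far: 2
Gen 5: crossing 1x2. Involves strand 3? no. Count so far: 2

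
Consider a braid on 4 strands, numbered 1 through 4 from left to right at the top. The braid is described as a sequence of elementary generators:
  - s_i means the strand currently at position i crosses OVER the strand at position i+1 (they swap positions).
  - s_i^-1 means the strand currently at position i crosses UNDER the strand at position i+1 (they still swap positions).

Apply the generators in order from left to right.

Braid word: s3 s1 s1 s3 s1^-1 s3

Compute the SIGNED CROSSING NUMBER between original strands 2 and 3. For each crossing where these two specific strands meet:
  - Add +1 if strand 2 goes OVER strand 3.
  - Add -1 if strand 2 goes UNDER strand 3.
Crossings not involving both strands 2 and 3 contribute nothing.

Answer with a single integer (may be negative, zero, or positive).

Answer: 0

Derivation:
Gen 1: crossing 3x4. Both 2&3? no. Sum: 0
Gen 2: crossing 1x2. Both 2&3? no. Sum: 0
Gen 3: crossing 2x1. Both 2&3? no. Sum: 0
Gen 4: crossing 4x3. Both 2&3? no. Sum: 0
Gen 5: crossing 1x2. Both 2&3? no. Sum: 0
Gen 6: crossing 3x4. Both 2&3? no. Sum: 0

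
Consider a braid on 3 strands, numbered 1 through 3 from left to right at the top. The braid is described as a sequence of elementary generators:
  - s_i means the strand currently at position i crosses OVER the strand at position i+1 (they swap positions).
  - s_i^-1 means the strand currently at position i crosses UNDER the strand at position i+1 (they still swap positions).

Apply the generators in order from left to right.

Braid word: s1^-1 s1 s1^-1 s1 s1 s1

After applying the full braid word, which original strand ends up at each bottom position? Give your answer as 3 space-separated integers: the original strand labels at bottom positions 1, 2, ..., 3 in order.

Gen 1 (s1^-1): strand 1 crosses under strand 2. Perm now: [2 1 3]
Gen 2 (s1): strand 2 crosses over strand 1. Perm now: [1 2 3]
Gen 3 (s1^-1): strand 1 crosses under strand 2. Perm now: [2 1 3]
Gen 4 (s1): strand 2 crosses over strand 1. Perm now: [1 2 3]
Gen 5 (s1): strand 1 crosses over strand 2. Perm now: [2 1 3]
Gen 6 (s1): strand 2 crosses over strand 1. Perm now: [1 2 3]

Answer: 1 2 3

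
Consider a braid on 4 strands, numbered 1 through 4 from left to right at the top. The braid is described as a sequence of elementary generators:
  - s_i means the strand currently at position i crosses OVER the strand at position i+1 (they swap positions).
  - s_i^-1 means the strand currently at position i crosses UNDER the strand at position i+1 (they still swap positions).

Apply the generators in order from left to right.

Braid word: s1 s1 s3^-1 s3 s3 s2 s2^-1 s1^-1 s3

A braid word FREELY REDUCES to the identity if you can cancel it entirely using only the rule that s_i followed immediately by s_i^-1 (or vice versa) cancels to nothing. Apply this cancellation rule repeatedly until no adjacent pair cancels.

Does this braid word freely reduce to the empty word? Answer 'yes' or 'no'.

Gen 1 (s1): push. Stack: [s1]
Gen 2 (s1): push. Stack: [s1 s1]
Gen 3 (s3^-1): push. Stack: [s1 s1 s3^-1]
Gen 4 (s3): cancels prior s3^-1. Stack: [s1 s1]
Gen 5 (s3): push. Stack: [s1 s1 s3]
Gen 6 (s2): push. Stack: [s1 s1 s3 s2]
Gen 7 (s2^-1): cancels prior s2. Stack: [s1 s1 s3]
Gen 8 (s1^-1): push. Stack: [s1 s1 s3 s1^-1]
Gen 9 (s3): push. Stack: [s1 s1 s3 s1^-1 s3]
Reduced word: s1 s1 s3 s1^-1 s3

Answer: no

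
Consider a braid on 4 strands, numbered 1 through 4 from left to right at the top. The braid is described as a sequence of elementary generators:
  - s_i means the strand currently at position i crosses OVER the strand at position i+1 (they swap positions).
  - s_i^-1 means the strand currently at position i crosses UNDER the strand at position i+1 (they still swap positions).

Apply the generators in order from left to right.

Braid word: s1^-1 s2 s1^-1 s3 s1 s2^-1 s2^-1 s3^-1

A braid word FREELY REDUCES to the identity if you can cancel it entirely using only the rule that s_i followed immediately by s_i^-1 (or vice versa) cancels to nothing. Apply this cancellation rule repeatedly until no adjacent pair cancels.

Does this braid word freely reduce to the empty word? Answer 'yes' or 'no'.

Answer: no

Derivation:
Gen 1 (s1^-1): push. Stack: [s1^-1]
Gen 2 (s2): push. Stack: [s1^-1 s2]
Gen 3 (s1^-1): push. Stack: [s1^-1 s2 s1^-1]
Gen 4 (s3): push. Stack: [s1^-1 s2 s1^-1 s3]
Gen 5 (s1): push. Stack: [s1^-1 s2 s1^-1 s3 s1]
Gen 6 (s2^-1): push. Stack: [s1^-1 s2 s1^-1 s3 s1 s2^-1]
Gen 7 (s2^-1): push. Stack: [s1^-1 s2 s1^-1 s3 s1 s2^-1 s2^-1]
Gen 8 (s3^-1): push. Stack: [s1^-1 s2 s1^-1 s3 s1 s2^-1 s2^-1 s3^-1]
Reduced word: s1^-1 s2 s1^-1 s3 s1 s2^-1 s2^-1 s3^-1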